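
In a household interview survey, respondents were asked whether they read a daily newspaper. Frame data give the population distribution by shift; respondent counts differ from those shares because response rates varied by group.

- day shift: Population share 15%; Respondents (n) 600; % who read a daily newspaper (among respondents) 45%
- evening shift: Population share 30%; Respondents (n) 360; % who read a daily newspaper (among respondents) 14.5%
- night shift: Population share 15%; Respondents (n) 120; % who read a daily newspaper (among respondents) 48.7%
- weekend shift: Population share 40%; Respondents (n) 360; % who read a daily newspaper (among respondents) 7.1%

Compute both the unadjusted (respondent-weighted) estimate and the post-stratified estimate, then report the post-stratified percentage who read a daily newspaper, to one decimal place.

21.2%

Naive respondent-only estimate (weights = respondent counts):
  (600/1440)×45 + (360/1440)×14.5 + (120/1440)×48.7 + (360/1440)×7.1 = 28.2083%
Post-stratifying to population shares instead:
  0.15×45 + 0.3×14.5 + 0.15×48.7 + 0.4×7.1 = 21.245%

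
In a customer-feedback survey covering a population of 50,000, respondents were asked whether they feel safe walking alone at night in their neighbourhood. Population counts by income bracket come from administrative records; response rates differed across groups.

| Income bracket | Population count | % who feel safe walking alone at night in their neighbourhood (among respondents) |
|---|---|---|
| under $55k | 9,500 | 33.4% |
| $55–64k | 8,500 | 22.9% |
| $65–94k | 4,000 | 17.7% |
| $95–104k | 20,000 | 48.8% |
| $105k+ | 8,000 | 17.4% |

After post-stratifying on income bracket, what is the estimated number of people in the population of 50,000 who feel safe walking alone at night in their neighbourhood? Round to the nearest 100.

17,000

Estimated count per cell = population count × respondent percentage:
  under $55k: 9,500 × 33.4% = 3173
  $55–64k: 8,500 × 22.9% = 1946.5
  $65–94k: 4,000 × 17.7% = 708
  $95–104k: 20,000 × 48.8% = 9760
  $105k+: 8,000 × 17.4% = 1392
Estimated total = 16979.5 → 17,000.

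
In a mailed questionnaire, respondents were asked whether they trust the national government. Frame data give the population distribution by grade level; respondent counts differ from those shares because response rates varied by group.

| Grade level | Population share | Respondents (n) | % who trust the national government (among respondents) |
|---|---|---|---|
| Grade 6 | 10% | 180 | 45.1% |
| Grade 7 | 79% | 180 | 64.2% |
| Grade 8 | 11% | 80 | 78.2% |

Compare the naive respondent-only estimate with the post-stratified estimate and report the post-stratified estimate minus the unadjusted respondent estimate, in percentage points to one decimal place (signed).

Unadjusted (pooled respondent) estimate weights by respondent counts:
  (180/440)×45.1 + (180/440)×64.2 + (80/440)×78.2 = 58.9318%
Reweighting by population grade level shares:
  0.1×45.1 + 0.79×64.2 + 0.11×78.2 = 63.83%
Difference = 63.83 − 58.9318 = 4.8982 pp.

+4.9 percentage points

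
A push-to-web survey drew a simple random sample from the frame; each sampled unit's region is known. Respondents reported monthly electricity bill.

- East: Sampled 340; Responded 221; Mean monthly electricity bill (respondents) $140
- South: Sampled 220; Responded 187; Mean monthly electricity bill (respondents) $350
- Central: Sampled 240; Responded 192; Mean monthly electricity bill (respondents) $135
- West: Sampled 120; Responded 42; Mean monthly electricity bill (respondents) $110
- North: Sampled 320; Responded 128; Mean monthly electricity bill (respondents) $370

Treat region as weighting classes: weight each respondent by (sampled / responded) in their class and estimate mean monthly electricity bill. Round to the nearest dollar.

$233

Response rates by class: East 221/340 = 65%, South 187/220 = 85%, Central 192/240 = 80%, West 42/120 = 35%, North 128/320 = 40%.
Weighting each respondent by the inverse class response rate inflates each class back to its sampled size, so the class weight is n_sampled:
  East: 340 × 140 = 47,600
  South: 220 × 350 = 77,000
  Central: 240 × 135 = 32,400
  West: 120 × 110 = 13,200
  North: 320 × 370 = 118,400
Adjusted estimate = 288,600 / 1,240 = 232.742 → $233.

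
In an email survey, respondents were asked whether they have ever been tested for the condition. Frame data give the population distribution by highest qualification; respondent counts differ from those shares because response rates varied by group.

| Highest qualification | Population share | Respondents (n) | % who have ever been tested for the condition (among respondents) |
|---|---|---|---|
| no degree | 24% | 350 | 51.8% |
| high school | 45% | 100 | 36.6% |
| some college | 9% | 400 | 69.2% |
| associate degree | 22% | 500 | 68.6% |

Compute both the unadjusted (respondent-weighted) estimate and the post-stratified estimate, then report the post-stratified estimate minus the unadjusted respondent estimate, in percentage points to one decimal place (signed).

-11.8 percentage points

Naive respondent-only estimate (weights = respondent counts):
  (350/1350)×51.8 + (100/1350)×36.6 + (400/1350)×69.2 + (500/1350)×68.6 = 62.0519%
Post-stratifying to population shares instead:
  0.24×51.8 + 0.45×36.6 + 0.09×69.2 + 0.22×68.6 = 50.222%
Difference = 50.222 − 62.0519 = -11.8299 pp.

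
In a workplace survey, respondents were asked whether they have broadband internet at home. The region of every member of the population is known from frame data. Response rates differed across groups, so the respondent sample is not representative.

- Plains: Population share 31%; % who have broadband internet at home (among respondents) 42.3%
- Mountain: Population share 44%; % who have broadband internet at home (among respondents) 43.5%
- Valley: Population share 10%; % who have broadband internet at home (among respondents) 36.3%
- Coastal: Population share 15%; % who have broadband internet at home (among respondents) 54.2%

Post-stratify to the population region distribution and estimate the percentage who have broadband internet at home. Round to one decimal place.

Each cell contributes population-share × respondent value:
  Plains: 0.31 × 42.3 = 13.113
  Mountain: 0.44 × 43.5 = 19.14
  Valley: 0.1 × 36.3 = 3.63
  Coastal: 0.15 × 54.2 = 8.13
Post-stratified estimate = 44.013 → 44.0%.

44.0%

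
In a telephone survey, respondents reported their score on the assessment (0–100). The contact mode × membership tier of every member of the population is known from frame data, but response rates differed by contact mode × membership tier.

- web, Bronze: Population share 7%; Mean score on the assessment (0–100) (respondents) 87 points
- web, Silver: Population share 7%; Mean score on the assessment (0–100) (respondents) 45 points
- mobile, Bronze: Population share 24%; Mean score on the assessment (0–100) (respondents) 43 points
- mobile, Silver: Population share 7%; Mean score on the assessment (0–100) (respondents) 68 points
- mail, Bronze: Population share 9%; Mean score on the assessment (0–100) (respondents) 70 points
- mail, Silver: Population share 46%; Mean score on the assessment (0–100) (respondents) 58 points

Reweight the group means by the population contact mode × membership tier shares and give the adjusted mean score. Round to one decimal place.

57.3

Post-stratification weights by population share, not respondent share:
  web, Bronze: 0.07 × 87 = 6.09
  web, Silver: 0.07 × 45 = 3.15
  mobile, Bronze: 0.24 × 43 = 10.32
  mobile, Silver: 0.07 × 68 = 4.76
  mail, Bronze: 0.09 × 70 = 6.3
  mail, Silver: 0.46 × 58 = 26.68
Post-stratified estimate = 57.3 → 57.3.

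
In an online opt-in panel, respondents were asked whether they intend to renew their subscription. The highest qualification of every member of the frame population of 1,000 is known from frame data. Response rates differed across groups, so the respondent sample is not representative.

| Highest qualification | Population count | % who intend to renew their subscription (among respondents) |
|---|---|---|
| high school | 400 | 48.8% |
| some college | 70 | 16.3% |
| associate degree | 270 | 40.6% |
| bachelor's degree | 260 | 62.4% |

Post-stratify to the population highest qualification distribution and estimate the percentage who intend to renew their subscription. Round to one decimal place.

Reweight to the known highest qualification distribution:
  high school: (400/1,000) × 48.8 = 19.52
  some college: (70/1,000) × 16.3 = 1.141
  associate degree: (270/1,000) × 40.6 = 10.962
  bachelor's degree: (260/1,000) × 62.4 = 16.224
Post-stratified estimate = 47.847 → 47.8%.

47.8%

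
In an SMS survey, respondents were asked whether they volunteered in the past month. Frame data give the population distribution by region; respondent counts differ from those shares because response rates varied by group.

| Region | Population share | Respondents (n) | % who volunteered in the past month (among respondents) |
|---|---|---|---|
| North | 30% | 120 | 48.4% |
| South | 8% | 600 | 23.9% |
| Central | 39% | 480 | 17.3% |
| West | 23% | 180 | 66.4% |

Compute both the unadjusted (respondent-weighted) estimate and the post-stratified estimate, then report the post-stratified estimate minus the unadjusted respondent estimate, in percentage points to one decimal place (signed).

+9.2 percentage points

Naive respondent-only estimate (weights = respondent counts):
  (120/1380)×48.4 + (600/1380)×23.9 + (480/1380)×17.3 + (180/1380)×66.4 = 29.2783%
Post-stratifying to population shares instead:
  0.3×48.4 + 0.08×23.9 + 0.39×17.3 + 0.23×66.4 = 38.451%
Difference = 38.451 − 29.2783 = 9.1727 pp.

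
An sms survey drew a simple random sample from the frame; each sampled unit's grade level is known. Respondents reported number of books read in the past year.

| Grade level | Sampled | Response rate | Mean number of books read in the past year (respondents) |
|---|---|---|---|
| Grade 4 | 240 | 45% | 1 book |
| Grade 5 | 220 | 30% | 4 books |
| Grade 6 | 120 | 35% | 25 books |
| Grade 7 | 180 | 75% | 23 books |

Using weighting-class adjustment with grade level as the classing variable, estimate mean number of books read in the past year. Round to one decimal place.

10.9

Each respondent's weight = sampled/responded in their class; summing within a class gives n_sampled, so:
  Grade 4: 240 × 1 = 240
  Grade 5: 220 × 4 = 880
  Grade 6: 120 × 25 = 3000
  Grade 7: 180 × 23 = 4140
Adjusted estimate = 8260 / 760 = 10.8684 → 10.9.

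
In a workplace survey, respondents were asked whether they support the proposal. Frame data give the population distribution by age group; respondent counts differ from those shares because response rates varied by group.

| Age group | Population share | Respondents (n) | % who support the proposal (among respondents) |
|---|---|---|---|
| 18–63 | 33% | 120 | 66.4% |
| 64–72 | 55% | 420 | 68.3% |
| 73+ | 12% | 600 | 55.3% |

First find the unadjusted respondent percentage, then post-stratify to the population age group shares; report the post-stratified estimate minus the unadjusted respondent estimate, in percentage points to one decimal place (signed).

Without adjustment, the pooled respondent share is:
  (120/1140)×66.4 + (420/1140)×68.3 + (600/1140)×55.3 = 61.2579%
Post-stratified estimate weights by population shares:
  0.33×66.4 + 0.55×68.3 + 0.12×55.3 = 66.113%
Difference = 66.113 − 61.2579 = 4.8551 pp.

+4.9 percentage points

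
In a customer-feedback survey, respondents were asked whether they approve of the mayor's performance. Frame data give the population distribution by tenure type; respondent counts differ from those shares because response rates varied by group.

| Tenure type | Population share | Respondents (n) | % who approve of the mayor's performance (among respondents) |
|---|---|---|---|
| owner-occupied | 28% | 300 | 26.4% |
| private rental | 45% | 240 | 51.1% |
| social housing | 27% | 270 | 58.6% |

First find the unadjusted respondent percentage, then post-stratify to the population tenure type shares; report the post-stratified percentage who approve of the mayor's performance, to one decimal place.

Without adjustment, the pooled respondent share is:
  (300/810)×26.4 + (240/810)×51.1 + (270/810)×58.6 = 44.4519%
Post-stratified estimate weights by population shares:
  0.28×26.4 + 0.45×51.1 + 0.27×58.6 = 46.209%

46.2%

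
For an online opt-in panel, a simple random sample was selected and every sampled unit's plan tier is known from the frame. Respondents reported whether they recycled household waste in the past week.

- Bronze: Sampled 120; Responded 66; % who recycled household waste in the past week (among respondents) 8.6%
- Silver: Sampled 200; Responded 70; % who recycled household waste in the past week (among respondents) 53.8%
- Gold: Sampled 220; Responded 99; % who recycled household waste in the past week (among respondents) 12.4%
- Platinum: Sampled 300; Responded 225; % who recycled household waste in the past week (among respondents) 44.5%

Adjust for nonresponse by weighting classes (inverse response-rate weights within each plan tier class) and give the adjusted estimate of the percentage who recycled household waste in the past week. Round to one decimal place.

Response rates by class: Bronze 66/120 = 55%, Silver 70/200 = 35%, Gold 99/220 = 45%, Platinum 225/300 = 75%.
Inverse-response-rate weighting restores each class to its sampled count, so class totals weight by n_sampled:
  Bronze: 120 × 8.6 = 1032
  Silver: 200 × 53.8 = 10,760
  Gold: 220 × 12.4 = 2728
  Platinum: 300 × 44.5 = 13,350
Adjusted estimate = 27,870 / 840 = 33.1786 → 33.2%.

33.2%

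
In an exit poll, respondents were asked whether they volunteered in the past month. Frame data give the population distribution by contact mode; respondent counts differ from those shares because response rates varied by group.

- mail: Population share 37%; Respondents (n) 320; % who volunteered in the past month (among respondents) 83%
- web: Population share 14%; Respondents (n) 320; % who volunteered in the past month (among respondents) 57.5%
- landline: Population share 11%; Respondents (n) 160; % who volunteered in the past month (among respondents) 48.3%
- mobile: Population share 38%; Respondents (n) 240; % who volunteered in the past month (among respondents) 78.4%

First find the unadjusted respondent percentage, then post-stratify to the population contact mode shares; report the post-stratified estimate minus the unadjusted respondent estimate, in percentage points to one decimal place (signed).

Naive respondent-only estimate (weights = respondent counts):
  (320/1040)×83 + (320/1040)×57.5 + (160/1040)×48.3 + (240/1040)×78.4 = 68.7538%
Reweighting by population contact mode shares:
  0.37×83 + 0.14×57.5 + 0.11×48.3 + 0.38×78.4 = 73.865%
Difference = 73.865 − 68.7538 = 5.1112 pp.

+5.1 percentage points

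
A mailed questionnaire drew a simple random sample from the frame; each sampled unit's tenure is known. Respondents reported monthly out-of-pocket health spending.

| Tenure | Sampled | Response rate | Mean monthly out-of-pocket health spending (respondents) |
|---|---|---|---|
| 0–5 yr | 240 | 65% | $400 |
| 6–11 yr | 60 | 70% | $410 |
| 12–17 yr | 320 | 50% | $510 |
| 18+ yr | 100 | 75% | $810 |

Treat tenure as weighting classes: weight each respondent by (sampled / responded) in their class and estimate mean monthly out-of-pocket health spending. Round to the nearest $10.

With weight = n_sampled/n_responded per class, the weighted class total is n_sampled:
  0–5 yr: 240 × 400 = 96,000
  6–11 yr: 60 × 410 = 24,600
  12–17 yr: 320 × 510 = 163,200
  18+ yr: 100 × 810 = 81,000
Adjusted estimate = 364,800 / 720 = 506.667 → $510.

$510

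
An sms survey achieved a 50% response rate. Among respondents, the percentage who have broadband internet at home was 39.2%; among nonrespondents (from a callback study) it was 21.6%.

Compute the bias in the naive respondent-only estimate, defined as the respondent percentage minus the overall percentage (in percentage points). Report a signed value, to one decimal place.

Nonresponse fraction = 1 − 0.5 = 0.5.
Bias = (nonresponse fraction) × (respondent percentage − nonrespondent percentage)
     = 0.5 × (39.2 − 21.6) = 0.5 × 17.6 = 8.8.

+8.8 percentage points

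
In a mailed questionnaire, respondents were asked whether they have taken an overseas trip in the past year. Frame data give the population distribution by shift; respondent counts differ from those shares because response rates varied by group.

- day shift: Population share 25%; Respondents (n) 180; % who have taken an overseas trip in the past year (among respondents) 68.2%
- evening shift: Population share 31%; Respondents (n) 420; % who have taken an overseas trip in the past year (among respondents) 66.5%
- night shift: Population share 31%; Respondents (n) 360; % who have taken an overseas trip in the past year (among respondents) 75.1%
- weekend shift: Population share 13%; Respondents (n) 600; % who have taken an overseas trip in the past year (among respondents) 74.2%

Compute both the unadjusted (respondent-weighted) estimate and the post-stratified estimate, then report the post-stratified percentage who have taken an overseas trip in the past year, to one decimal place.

70.6%

Without adjustment, the pooled respondent share is:
  (180/1560)×68.2 + (420/1560)×66.5 + (360/1560)×75.1 + (600/1560)×74.2 = 71.6423%
Post-stratifying to population shares instead:
  0.25×68.2 + 0.31×66.5 + 0.31×75.1 + 0.13×74.2 = 70.592%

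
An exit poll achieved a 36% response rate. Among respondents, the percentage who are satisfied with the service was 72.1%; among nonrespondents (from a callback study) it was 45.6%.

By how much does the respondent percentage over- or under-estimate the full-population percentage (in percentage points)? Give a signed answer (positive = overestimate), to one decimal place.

+17.0 percentage points

Nonresponse fraction = 1 − 0.36 = 0.64.
Bias = (nonresponse fraction) × (respondent percentage − nonrespondent percentage)
     = 0.64 × (72.1 − 45.6) = 0.64 × 26.5 = 16.96.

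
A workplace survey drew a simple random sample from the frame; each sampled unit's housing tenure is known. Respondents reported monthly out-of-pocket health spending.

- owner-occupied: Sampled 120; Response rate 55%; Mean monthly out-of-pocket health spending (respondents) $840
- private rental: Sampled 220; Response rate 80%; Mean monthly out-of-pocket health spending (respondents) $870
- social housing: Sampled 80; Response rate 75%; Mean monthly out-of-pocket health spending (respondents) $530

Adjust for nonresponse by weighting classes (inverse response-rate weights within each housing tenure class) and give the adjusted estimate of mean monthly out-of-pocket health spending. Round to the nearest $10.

Each respondent's weight = sampled/responded in their class; summing within a class gives n_sampled, so:
  owner-occupied: 120 × 840 = 100,800
  private rental: 220 × 870 = 191,400
  social housing: 80 × 530 = 42,400
Adjusted estimate = 334,600 / 420 = 796.667 → $800.

$800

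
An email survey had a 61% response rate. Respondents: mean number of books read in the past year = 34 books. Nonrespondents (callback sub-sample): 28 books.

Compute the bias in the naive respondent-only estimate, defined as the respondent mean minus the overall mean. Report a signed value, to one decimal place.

Nonresponse fraction = 1 − 0.61 = 0.39.
Bias = (nonresponse fraction) × (respondent mean − nonrespondent mean)
     = 0.39 × (34 − 28) = 0.39 × 6 = 2.34.

+2.3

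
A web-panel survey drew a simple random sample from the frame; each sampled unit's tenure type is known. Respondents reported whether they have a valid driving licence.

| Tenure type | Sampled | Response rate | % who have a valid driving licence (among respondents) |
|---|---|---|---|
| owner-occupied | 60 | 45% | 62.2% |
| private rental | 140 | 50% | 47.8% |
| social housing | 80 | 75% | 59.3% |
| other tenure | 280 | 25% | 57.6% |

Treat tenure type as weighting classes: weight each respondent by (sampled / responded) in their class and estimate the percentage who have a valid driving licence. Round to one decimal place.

Each respondent's weight = sampled/responded in their class; summing within a class gives n_sampled, so:
  owner-occupied: 60 × 62.2 = 3732
  private rental: 140 × 47.8 = 6692
  social housing: 80 × 59.3 = 4744
  other tenure: 280 × 57.6 = 16,128
Adjusted estimate = 31,296 / 560 = 55.8857 → 55.9%.

55.9%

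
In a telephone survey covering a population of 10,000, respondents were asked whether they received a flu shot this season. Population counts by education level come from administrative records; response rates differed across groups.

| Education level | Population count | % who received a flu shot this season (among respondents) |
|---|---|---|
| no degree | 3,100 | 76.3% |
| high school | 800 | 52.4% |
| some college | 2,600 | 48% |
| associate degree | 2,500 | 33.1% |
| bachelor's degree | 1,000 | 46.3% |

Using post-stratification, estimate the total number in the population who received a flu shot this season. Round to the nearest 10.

5,320

Each cell contributes its population count × the respondent rate:
  no degree: 3,100 × 76.3% = 2365.3
  high school: 800 × 52.4% = 419.2
  some college: 2,600 × 48% = 1248
  associate degree: 2,500 × 33.1% = 827.5
  bachelor's degree: 1,000 × 46.3% = 463
Estimated total = 5323 → 5,320.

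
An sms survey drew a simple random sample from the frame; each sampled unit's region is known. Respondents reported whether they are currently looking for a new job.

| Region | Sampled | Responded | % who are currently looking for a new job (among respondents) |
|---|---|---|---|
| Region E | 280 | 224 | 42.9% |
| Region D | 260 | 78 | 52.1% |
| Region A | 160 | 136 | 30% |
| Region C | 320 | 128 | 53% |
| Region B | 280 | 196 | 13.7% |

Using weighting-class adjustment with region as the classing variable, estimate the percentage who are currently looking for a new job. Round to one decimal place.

Response rates by class: Region E 224/280 = 80%, Region D 78/260 = 30%, Region A 136/160 = 85%, Region C 128/320 = 40%, Region B 196/280 = 70%.
Weighting each respondent by the inverse class response rate inflates each class back to its sampled size, so the class weight is n_sampled:
  Region E: 280 × 42.9 = 12,012
  Region D: 260 × 52.1 = 13,546
  Region A: 160 × 30 = 4800
  Region C: 320 × 53 = 16,960
  Region B: 280 × 13.7 = 3836
Adjusted estimate = 51,154 / 1,300 = 39.3492 → 39.3%.

39.3%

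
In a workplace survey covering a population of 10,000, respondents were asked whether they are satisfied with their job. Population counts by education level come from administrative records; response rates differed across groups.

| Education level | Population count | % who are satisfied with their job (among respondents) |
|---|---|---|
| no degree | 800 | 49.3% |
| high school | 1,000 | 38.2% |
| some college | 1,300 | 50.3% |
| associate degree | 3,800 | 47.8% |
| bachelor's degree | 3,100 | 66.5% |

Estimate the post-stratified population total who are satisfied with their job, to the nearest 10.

Estimated count per cell = population count × respondent percentage:
  no degree: 800 × 49.3% = 394.4
  high school: 1,000 × 38.2% = 382
  some college: 1,300 × 50.3% = 653.9
  associate degree: 3,800 × 47.8% = 1816.4
  bachelor's degree: 3,100 × 66.5% = 2061.5
Estimated total = 5308.2 → 5,310.

5,310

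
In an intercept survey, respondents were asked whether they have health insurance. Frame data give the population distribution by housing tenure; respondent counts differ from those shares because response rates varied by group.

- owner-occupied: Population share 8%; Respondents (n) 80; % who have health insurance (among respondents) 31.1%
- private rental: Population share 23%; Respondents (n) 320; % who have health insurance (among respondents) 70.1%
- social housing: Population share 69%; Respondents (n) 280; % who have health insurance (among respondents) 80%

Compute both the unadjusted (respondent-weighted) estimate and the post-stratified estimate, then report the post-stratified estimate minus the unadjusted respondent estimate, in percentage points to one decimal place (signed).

Without adjustment, the pooled respondent share is:
  (80/680)×31.1 + (320/680)×70.1 + (280/680)×80 = 69.5882%
Post-stratifying to population shares instead:
  0.08×31.1 + 0.23×70.1 + 0.69×80 = 73.811%
Difference = 73.811 − 69.5882 = 4.2228 pp.

+4.2 percentage points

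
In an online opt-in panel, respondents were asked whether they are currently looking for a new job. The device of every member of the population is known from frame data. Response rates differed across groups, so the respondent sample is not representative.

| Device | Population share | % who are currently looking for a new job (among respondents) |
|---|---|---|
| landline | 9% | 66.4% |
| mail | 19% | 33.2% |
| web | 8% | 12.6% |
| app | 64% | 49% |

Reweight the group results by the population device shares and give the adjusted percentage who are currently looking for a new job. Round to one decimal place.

44.7%

Reweight to the known device distribution:
  landline: 0.09 × 66.4 = 5.976
  mail: 0.19 × 33.2 = 6.308
  web: 0.08 × 12.6 = 1.008
  app: 0.64 × 49 = 31.36
Post-stratified estimate = 44.652 → 44.7%.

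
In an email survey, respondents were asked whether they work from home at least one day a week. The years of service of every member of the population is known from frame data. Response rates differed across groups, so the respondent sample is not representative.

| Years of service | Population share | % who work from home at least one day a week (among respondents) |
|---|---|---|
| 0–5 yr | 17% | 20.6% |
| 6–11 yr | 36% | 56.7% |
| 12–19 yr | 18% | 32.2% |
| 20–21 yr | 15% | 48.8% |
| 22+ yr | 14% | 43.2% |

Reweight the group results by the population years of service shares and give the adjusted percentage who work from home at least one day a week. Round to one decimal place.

Weight each group's respondent value by its population share:
  0–5 yr: 0.17 × 20.6 = 3.502
  6–11 yr: 0.36 × 56.7 = 20.412
  12–19 yr: 0.18 × 32.2 = 5.796
  20–21 yr: 0.15 × 48.8 = 7.32
  22+ yr: 0.14 × 43.2 = 6.048
Post-stratified estimate = 43.078 → 43.1%.

43.1%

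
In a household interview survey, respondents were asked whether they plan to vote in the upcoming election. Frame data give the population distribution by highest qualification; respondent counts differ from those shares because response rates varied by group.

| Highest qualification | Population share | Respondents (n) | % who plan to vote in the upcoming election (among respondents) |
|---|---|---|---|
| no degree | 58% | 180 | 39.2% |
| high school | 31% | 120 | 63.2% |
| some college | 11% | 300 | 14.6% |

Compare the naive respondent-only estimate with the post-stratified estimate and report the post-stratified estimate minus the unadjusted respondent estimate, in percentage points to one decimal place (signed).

+12.2 percentage points

Naive respondent-only estimate (weights = respondent counts):
  (180/600)×39.2 + (120/600)×63.2 + (300/600)×14.6 = 31.7%
Post-stratified estimate weights by population shares:
  0.58×39.2 + 0.31×63.2 + 0.11×14.6 = 43.934%
Difference = 43.934 − 31.7 = 12.234 pp.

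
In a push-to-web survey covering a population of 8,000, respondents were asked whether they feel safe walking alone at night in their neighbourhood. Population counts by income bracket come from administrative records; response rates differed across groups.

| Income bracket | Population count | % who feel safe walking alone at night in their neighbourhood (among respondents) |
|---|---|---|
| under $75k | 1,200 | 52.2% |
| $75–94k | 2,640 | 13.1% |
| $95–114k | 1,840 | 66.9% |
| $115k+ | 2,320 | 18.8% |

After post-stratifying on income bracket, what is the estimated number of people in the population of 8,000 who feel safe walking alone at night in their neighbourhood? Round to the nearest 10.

2,640

Each cell contributes its population count × the respondent rate:
  under $75k: 1,200 × 52.2% = 626.4
  $75–94k: 2,640 × 13.1% = 345.84
  $95–114k: 1,840 × 66.9% = 1230.96
  $115k+: 2,320 × 18.8% = 436.16
Estimated total = 2639.36 → 2,640.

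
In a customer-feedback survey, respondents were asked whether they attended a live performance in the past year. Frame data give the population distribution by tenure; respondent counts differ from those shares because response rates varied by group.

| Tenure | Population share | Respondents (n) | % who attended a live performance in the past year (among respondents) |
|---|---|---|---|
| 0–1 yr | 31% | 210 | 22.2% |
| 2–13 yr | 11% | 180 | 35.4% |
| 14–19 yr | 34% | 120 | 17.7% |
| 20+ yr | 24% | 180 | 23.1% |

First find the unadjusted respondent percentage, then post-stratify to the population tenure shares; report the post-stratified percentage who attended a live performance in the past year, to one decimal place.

Naive respondent-only estimate (weights = respondent counts):
  (210/690)×22.2 + (180/690)×35.4 + (120/690)×17.7 + (180/690)×23.1 = 25.0957%
Post-stratified estimate weights by population shares:
  0.31×22.2 + 0.11×35.4 + 0.34×17.7 + 0.24×23.1 = 22.338%

22.3%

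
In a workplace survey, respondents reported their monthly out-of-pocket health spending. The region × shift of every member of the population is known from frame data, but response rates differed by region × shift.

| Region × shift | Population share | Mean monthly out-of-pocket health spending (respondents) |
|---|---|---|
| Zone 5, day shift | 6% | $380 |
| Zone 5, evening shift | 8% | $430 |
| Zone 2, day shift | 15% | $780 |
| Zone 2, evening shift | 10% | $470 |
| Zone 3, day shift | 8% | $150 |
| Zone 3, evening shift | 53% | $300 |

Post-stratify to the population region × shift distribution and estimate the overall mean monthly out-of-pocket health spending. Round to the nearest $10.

$390

Post-stratification weights by population share, not respondent share:
  Zone 5, day shift: 0.06 × 380 = 22.8
  Zone 5, evening shift: 0.08 × 430 = 34.4
  Zone 2, day shift: 0.15 × 780 = 117
  Zone 2, evening shift: 0.1 × 470 = 47
  Zone 3, day shift: 0.08 × 150 = 12
  Zone 3, evening shift: 0.53 × 300 = 159
Post-stratified estimate = 392.2 → $390.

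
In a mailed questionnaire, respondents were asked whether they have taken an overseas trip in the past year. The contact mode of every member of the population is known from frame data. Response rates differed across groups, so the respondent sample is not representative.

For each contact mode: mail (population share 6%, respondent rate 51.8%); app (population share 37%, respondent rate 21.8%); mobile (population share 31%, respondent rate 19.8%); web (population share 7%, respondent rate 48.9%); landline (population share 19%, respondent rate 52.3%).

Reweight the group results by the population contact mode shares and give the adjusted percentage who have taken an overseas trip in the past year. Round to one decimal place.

Each cell contributes population-share × respondent value:
  mail: 0.06 × 51.8 = 3.108
  app: 0.37 × 21.8 = 8.066
  mobile: 0.31 × 19.8 = 6.138
  web: 0.07 × 48.9 = 3.423
  landline: 0.19 × 52.3 = 9.937
Post-stratified estimate = 30.672 → 30.7%.

30.7%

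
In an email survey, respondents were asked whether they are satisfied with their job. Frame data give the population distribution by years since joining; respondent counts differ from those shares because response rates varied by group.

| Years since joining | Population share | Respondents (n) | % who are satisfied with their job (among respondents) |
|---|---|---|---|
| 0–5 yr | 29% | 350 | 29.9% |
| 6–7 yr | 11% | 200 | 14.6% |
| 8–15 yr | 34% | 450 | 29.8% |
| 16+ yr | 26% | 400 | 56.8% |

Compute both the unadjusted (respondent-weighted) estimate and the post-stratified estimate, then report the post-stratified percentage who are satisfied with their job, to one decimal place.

Unadjusted (pooled respondent) estimate weights by respondent counts:
  (350/1400)×29.9 + (200/1400)×14.6 + (450/1400)×29.8 + (400/1400)×56.8 = 35.3679%
Reweighting by population years since joining shares:
  0.29×29.9 + 0.11×14.6 + 0.34×29.8 + 0.26×56.8 = 35.177%

35.2%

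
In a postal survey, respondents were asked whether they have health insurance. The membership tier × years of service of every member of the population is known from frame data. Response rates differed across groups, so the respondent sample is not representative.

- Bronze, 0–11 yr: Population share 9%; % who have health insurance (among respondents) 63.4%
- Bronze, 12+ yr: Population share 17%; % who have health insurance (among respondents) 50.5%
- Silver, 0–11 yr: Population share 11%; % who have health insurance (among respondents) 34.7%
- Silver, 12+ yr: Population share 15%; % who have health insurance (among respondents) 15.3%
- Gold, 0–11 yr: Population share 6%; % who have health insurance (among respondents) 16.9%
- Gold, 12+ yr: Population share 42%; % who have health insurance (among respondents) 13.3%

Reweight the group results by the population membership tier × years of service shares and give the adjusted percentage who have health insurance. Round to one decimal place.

27.0%

Reweight to the known membership tier × years of service distribution:
  Bronze, 0–11 yr: 0.09 × 63.4 = 5.706
  Bronze, 12+ yr: 0.17 × 50.5 = 8.585
  Silver, 0–11 yr: 0.11 × 34.7 = 3.817
  Silver, 12+ yr: 0.15 × 15.3 = 2.295
  Gold, 0–11 yr: 0.06 × 16.9 = 1.014
  Gold, 12+ yr: 0.42 × 13.3 = 5.586
Post-stratified estimate = 27.003 → 27.0%.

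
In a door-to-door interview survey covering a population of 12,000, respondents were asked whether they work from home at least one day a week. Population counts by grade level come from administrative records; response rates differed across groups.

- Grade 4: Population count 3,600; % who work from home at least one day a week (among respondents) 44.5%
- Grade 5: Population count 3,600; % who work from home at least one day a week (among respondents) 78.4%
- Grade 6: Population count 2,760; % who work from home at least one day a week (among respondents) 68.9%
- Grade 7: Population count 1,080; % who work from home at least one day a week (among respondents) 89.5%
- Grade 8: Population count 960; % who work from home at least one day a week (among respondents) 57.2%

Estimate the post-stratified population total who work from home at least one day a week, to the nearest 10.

Each cell contributes its population count × the respondent rate:
  Grade 4: 3,600 × 44.5% = 1602
  Grade 5: 3,600 × 78.4% = 2822.4
  Grade 6: 2,760 × 68.9% = 1901.64
  Grade 7: 1,080 × 89.5% = 966.6
  Grade 8: 960 × 57.2% = 549.12
Estimated total = 7841.76 → 7,840.

7,840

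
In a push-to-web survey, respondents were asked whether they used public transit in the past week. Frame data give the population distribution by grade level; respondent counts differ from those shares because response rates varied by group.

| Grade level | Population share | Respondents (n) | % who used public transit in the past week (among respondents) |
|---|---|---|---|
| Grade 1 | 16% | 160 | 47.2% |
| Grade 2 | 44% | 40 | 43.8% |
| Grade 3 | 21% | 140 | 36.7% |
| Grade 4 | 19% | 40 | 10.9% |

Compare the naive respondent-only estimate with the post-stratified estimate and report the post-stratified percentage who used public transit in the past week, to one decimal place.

Unadjusted (pooled respondent) estimate weights by respondent counts:
  (160/380)×47.2 + (40/380)×43.8 + (140/380)×36.7 + (40/380)×10.9 = 39.1526%
Reweighting by population grade level shares:
  0.16×47.2 + 0.44×43.8 + 0.21×36.7 + 0.19×10.9 = 36.602%

36.6%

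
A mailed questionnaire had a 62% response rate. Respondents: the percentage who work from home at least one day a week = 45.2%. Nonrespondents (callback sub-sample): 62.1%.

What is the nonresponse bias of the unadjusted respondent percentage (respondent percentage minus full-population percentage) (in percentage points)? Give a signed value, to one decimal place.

-6.4 percentage points

Nonresponse fraction = 1 − 0.62 = 0.38.
Bias = (nonresponse fraction) × (respondent percentage − nonrespondent percentage)
     = 0.38 × (45.2 − 62.1) = 0.38 × -16.9 = -6.422.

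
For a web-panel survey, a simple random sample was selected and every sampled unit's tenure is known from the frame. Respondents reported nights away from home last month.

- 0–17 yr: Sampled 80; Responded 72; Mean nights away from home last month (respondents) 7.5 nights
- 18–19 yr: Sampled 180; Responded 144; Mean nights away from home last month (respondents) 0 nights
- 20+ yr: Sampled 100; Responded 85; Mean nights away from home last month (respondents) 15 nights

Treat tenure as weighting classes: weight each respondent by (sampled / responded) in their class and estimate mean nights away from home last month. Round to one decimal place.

Class response rates: 0–17 yr 72/80 = 90%, 18–19 yr 144/180 = 80%, 20+ yr 85/100 = 85%.
Inverse-response-rate weighting restores each class to its sampled count, so class totals weight by n_sampled:
  0–17 yr: 80 × 7.5 = 600
  18–19 yr: 180 × 0 = 0
  20+ yr: 100 × 15 = 1500
Adjusted estimate = 2100 / 360 = 5.83333 → 5.8.

5.8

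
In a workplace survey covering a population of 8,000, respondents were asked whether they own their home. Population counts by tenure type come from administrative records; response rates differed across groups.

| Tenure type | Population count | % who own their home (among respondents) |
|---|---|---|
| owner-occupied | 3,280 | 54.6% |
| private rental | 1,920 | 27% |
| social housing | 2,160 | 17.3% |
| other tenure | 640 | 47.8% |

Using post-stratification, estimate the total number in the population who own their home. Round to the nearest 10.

2,990

Each cell contributes its population count × the respondent rate:
  owner-occupied: 3,280 × 54.6% = 1790.88
  private rental: 1,920 × 27% = 518.4
  social housing: 2,160 × 17.3% = 373.68
  other tenure: 640 × 47.8% = 305.92
Estimated total = 2988.88 → 2,990.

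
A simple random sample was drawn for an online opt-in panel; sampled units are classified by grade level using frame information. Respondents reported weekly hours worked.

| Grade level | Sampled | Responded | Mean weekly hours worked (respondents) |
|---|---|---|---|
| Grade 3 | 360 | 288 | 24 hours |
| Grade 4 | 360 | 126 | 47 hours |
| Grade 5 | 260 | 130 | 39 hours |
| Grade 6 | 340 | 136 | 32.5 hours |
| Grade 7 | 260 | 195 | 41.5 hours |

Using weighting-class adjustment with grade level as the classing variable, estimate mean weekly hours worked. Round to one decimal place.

36.4

Response rates by class: Grade 3 288/360 = 80%, Grade 4 126/360 = 35%, Grade 5 130/260 = 50%, Grade 6 136/340 = 40%, Grade 7 195/260 = 75%.
Inverse-response-rate weighting restores each class to its sampled count, so class totals weight by n_sampled:
  Grade 3: 360 × 24 = 8640
  Grade 4: 360 × 47 = 16,920
  Grade 5: 260 × 39 = 10,140
  Grade 6: 340 × 32.5 = 11,050
  Grade 7: 260 × 41.5 = 10,790
Adjusted estimate = 57,540 / 1,580 = 36.4177 → 36.4.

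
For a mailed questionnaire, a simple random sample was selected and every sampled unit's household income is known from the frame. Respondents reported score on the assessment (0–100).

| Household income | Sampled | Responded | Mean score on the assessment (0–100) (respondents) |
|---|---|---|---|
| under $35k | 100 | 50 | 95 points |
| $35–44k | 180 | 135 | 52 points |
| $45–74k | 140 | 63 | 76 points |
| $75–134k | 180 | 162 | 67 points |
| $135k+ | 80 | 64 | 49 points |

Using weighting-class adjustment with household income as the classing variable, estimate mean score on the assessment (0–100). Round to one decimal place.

Response rates by class: under $35k 50/100 = 50%, $35–44k 135/180 = 75%, $45–74k 63/140 = 45%, $75–134k 162/180 = 90%, $135k+ 64/80 = 80%.
Inverse-response-rate weighting restores each class to its sampled count, so class totals weight by n_sampled:
  under $35k: 100 × 95 = 9500
  $35–44k: 180 × 52 = 9360
  $45–74k: 140 × 76 = 10,640
  $75–134k: 180 × 67 = 12,060
  $135k+: 80 × 49 = 3920
Adjusted estimate = 45,480 / 680 = 66.8824 → 66.9.

66.9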